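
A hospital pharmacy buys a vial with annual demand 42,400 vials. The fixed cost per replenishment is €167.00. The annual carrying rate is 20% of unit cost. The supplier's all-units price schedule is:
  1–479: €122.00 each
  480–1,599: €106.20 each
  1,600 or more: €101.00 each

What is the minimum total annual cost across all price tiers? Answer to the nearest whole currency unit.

Holding cost per unit per year at price C is H = 0.20·C.
Candidates are each tier's EOQ (if it falls in that tier) and each price-break quantity.
Tier 1 (€122.00): EOQ = 761.8 exceeds tier's upper bound 479, so this tier is dominated.
EOQ at €106.20 = 816.5 (feasible in tier 2): TC = 42,400×€106.20 + (42,400/816.5)×167 + (816.5/2)×0.20×€106.20 = €4,520,223.37.
EOQ at €101.00 = 837.3 < 1600, so use break Q=1600: TC = 42,400×€101.00 + (42,400/1600.0)×167 + (1600.0/2)×0.20×€101.00 = €4,302,985.50.
Lowest total cost among the candidates is at Q = 1600.0.

TC* ≈ €4,302,986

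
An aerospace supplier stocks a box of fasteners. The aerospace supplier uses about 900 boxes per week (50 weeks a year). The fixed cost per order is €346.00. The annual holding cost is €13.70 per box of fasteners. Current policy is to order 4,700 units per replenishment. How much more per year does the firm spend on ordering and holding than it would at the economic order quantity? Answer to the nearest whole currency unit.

Extra cost ≈ €14,853 per year

Annual demand D = 900 × 50 = 45,000.
EOQ = √(2DS/H) = √(2 × 45,000 × 346 / 13.7) ≈ 1507.64.
Cost at Q* = (D/Q*)S + (Q*/2)H = √(2DSH) ≈ €20,654.73.
Cost at Q = 4,700: (45,000/4,700)×346 + (4,700/2)×13.7 = €3,312.77 + €32,195.00 = €35,507.77.
Excess = €35,507.77 − €20,654.73 = €14,853.03.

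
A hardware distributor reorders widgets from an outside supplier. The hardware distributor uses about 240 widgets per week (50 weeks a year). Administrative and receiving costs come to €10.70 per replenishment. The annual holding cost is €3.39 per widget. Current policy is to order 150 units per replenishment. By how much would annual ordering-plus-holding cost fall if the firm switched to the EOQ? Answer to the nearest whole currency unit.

Annual demand D = 240 × 50 = 12,000.
EOQ = √(2DS/H) = √(2 × 12,000 × 10.7 / 3.39) ≈ 275.23.
Cost at Q* = (D/Q*)S + (Q*/2)H = √(2DSH) ≈ €933.03.
Cost at Q = 150: (12,000/150)×10.7 + (150/2)×3.39 = €856.00 + €254.25 = €1,110.25.
Excess = €1,110.25 − €933.03 = €177.22.

Extra cost ≈ €177 per year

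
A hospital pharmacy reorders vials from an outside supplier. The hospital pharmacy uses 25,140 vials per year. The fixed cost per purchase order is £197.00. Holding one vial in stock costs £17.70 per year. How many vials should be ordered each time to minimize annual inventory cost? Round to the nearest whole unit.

Q* ≈ 748 vials

EOQ = √(2DS / H) = √(2 × 25,140 × 197 / 17.7).
= √(9,905,160 / 17.7) = √559,613.5593 ≈ 748.073.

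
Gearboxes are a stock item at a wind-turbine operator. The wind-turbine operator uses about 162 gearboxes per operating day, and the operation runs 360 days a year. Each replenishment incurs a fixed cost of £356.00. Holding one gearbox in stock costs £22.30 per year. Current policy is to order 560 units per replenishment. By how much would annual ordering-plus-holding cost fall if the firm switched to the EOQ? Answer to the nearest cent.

Extra cost ≈ £12,888.91 per year

Annual demand D = 162 × 360 = 58,320.
EOQ = √(2DS/H) = √(2 × 58,320 × 356 / 22.3) ≈ 1364.57.
Cost at Q* = (D/Q*)S + (Q*/2)H = √(2DSH) ≈ £30,429.95.
Cost at Q = 560: (58,320/560)×356 + (560/2)×22.3 = £37,074.86 + £6,244.00 = £43,318.86.
Excess = £43,318.86 − £30,429.95 = £12,888.91.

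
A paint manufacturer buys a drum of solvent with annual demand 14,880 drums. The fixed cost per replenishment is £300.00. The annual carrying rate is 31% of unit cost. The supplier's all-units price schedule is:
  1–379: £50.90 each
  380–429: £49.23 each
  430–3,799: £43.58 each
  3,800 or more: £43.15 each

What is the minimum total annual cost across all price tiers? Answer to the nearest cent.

Holding cost per unit per year at price C is H = 0.31·C.
For each price level, check whether its EOQ is feasible; otherwise the best quantity at that price is the breakpoint.
Tier 1 (£50.90): EOQ = 752.2 exceeds tier's upper bound 379, so this tier is dominated.
Tier 2 (£49.23): EOQ = 764.9 exceeds tier's upper bound 429, so this tier is dominated.
EOQ at £43.58 = 812.9 (feasible in tier 3): TC = 14,880×£43.58 + (14,880/812.9)×300 + (812.9/2)×0.31×£43.58 = £659,452.91.
EOQ at £43.15 = 817.0 < 3800, so use break Q=3800: TC = 14,880×£43.15 + (14,880/3800.0)×300 + (3800.0/2)×0.31×£43.15 = £668,662.09.
Lowest total cost among the candidates is at Q = 812.9.

TC* ≈ £659,452.91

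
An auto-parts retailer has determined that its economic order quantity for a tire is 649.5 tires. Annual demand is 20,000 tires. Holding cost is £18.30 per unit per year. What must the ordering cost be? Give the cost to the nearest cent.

S ≈ £193.00

The basic EOQ model gives Q* = √(2DS/H); rearrange for the unknown.
From Q* = √(2DS/H): S = Q*²H / (2D) = 649.5² × 18.3 / (2 × 20,000) = 192.9965.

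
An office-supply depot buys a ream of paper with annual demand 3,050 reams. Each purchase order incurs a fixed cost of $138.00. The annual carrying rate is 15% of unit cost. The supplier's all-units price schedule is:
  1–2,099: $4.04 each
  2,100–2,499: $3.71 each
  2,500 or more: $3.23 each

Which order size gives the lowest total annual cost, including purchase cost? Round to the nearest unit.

Q* ≈ 2,500 reams

Holding cost per unit per year at price C is H = 0.15·C.
For each price level, check whether its EOQ is feasible; otherwise the best quantity at that price is the breakpoint.
EOQ at $4.04 = 1178.6 (feasible in tier 1): TC = 3,050×$4.04 + (3,050/1178.6)×138 + (1178.6/2)×0.15×$4.04 = $13,036.23.
EOQ at $3.71 = 1229.9 < 2100, so use break Q=2100: TC = 3,050×$3.71 + (3,050/2100.0)×138 + (2100.0/2)×0.15×$3.71 = $12,100.25.
EOQ at $3.23 = 1318.1 < 2500, so use break Q=2500: TC = 3,050×$3.23 + (3,050/2500.0)×138 + (2500.0/2)×0.15×$3.23 = $10,625.49.
Lowest total cost is $10,625.49 at Q = 2500.0.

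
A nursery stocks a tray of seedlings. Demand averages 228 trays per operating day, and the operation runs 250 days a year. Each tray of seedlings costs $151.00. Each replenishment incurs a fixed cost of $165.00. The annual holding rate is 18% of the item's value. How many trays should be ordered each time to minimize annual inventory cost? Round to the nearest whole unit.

Q* ≈ 832 trays

Annual demand D = 228 × 250 = 57,000.
Holding cost H = 0.18 × $151.00 = $27.1800 per unit per year.
EOQ = √(2DS / H) = √(2 × 57,000 × 165 / 27.18).
= √(18,810,000 / 27.18) = √692,052.9801 ≈ 831.897.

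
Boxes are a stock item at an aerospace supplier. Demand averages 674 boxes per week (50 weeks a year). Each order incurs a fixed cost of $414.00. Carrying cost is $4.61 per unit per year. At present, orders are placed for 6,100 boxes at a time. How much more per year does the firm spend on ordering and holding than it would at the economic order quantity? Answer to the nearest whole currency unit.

Extra cost ≈ $5,006 per year

Annual demand D = 674 × 50 = 33,700.
EOQ = √(2DS/H) = √(2 × 33,700 × 414 / 4.61) ≈ 2460.25.
Cost at Q* = (D/Q*)S + (Q*/2)H = √(2DSH) ≈ $11,341.76.
Cost at Q = 6,100: (33,700/6,100)×414 + (6,100/2)×4.61 = $2,287.18 + $14,060.50 = $16,347.68.
Excess = $16,347.68 − $11,341.76 = $5,005.92.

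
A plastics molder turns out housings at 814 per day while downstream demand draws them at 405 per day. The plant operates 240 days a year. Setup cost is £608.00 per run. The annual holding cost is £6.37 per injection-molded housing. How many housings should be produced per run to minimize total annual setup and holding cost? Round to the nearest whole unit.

Annual demand D = 405 × 240 = 97,200.
Production build-up factor (1 − d/p) = 1 − 405/814 = 0.5025.
Q* = √(2DS / (H(1 − d/p))) = √(2 × 97,200 × 608 / (6.37 × 0.5025)).
= √(118,195,200 / 3.2007) ≈ 6076.881.

Q* ≈ 6,077 housings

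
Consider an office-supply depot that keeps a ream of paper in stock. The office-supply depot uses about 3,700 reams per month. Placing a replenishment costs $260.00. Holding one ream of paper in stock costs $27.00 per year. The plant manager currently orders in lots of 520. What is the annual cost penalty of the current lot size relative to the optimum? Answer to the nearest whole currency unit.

Extra cost ≈ $4,253 per year

Annual demand D = 3,700 × 12 = 44,400.
EOQ = √(2DS/H) = √(2 × 44,400 × 260 / 27) ≈ 924.72.
Cost at Q* = (D/Q*)S + (Q*/2)H = √(2DSH) ≈ $24,967.50.
Cost at Q = 520: (44,400/520)×260 + (520/2)×27 = $22,200.00 + $7,020.00 = $29,220.00.
Excess = $29,220.00 − $24,967.50 = $4,252.50.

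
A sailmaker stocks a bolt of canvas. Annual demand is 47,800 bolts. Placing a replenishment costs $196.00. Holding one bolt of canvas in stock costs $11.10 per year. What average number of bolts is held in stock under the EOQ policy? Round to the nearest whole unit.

The optimal lot size = √(2DS/H) = √(2 × 47,800 × 196 / 11.1) ≈ 1299.26.
Average inventory = Q*/2 ≈ 1299.26 / 2 = 649.629.

Average inventory ≈ 650 bolts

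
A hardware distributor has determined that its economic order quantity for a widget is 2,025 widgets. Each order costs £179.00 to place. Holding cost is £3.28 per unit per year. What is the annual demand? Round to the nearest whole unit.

D ≈ 37,570 widgets per year

The basic EOQ model gives Q* = √(2DS/H); rearrange for the unknown.
From Q* = √(2DS/H): D = Q*²H / (2S) = 2,025² × 3.28 / (2 × 179) = 37569.972.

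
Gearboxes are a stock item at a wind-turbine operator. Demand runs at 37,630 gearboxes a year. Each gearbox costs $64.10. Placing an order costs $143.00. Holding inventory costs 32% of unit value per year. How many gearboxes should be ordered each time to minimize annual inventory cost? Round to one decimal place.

Holding cost H = 0.32 × $64.10 = $20.5120 per unit per year.
EOQ = √(2DS / H) = √(2 × 37,630 × 143 / 20.512).
= √(10,762,180 / 20.512) = √524,677.2621 ≈ 724.346.

Q* ≈ 724.3 gearboxes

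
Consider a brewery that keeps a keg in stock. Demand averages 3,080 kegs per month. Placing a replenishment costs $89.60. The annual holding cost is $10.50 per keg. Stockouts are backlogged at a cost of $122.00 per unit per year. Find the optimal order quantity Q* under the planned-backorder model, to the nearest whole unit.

Q* ≈ 828 kegs

Annual demand D = 3,080 × 12 = 36,960.
With planned backorders, Q* = √(2DS/H) · √((H+B)/B).
√(2DS/H) = √(2 × 36,960 × 89.6 / 10.5) = 794.219.
√((H+B)/B) = √((10.5+122)/122) = 1.0421.
Q* ≈ 827.691.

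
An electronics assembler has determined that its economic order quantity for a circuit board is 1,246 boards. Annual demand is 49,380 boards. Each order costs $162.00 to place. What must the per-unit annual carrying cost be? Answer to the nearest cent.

H ≈ $10.31

Invert the EOQ relation Q*² = 2DS/H.
From Q* = √(2DS/H): H = 2DS / Q*² = 2 × 49,380 × 162 / 1,246² = 10.3053.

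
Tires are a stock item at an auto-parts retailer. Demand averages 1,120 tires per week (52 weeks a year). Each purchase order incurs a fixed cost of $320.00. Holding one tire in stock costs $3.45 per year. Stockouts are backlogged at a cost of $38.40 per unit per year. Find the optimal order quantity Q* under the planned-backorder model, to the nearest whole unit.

Q* ≈ 3,431 tires

Annual demand D = 1,120 × 52 = 58,240.
With planned backorders, Q* = √(2DS/H) · √((H+B)/B).
√(2DS/H) = √(2 × 58,240 × 320 / 3.45) = 3286.935.
√((H+B)/B) = √((3.45+38.4)/38.4) = 1.0440.
Q* ≈ 3431.415.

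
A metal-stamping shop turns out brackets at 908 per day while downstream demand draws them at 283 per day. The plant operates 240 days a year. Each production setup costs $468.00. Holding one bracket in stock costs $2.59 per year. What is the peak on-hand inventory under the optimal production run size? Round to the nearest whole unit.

Annual demand D = 283 × 240 = 67,920.
Production build-up factor (1 − d/p) = 1 − 283/908 = 0.6883.
Q* = √(2DS / (H(1 − d/p))) = √(2 × 67,920 × 468 / (2.59 × 0.6883)).
= √(63,573,120 / 1.7828) ≈ 5971.587.
Maximum inventory = Q*(1 − d/p) = 5971.587 × 0.6883 ≈ 4110.399.

I_max ≈ 4,110 brackets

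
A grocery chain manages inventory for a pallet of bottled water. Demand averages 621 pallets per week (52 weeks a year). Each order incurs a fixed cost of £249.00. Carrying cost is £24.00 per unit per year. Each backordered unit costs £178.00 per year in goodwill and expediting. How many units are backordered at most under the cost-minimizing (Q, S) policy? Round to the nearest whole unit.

Annual demand D = 621 × 52 = 32,292.
With planned backorders, Q* = √(2DS/H) · √((H+B)/B).
√(2DS/H) = √(2 × 32,292 × 249 / 24) = 818.571.
√((H+B)/B) = √((24+178)/178) = 1.0653.
Q* ≈ 872.011.
S* = Q* · H/(H+B) = 872.011 × 24/202 ≈ 103.605.

S* ≈ 104 pallets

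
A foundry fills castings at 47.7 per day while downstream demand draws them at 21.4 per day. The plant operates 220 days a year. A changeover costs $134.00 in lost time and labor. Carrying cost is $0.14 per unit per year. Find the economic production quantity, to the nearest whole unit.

Q* ≈ 4,043 castings

Annual demand D = 21.4 × 220 = 4,708.
Production build-up factor (1 − d/p) = 1 − 21.4/47.7 = 0.5514.
Q* = √(2DS / (H(1 − d/p))) = √(2 × 4,708 × 134 / (0.14 × 0.5514)).
= √(1,261,744 / 0.0772) ≈ 4042.992.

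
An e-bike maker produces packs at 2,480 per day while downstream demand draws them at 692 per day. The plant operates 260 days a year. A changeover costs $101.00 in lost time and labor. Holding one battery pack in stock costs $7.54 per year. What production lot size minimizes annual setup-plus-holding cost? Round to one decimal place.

Q* ≈ 2,585.7 packs

Annual demand D = 692 × 260 = 179,920.
Production build-up factor (1 − d/p) = 1 − 692/2,480 = 0.7210.
Q* = √(2DS / (H(1 − d/p))) = √(2 × 179,920 × 101 / (7.54 × 0.7210)).
= √(36,343,840 / 5.4361) ≈ 2585.662.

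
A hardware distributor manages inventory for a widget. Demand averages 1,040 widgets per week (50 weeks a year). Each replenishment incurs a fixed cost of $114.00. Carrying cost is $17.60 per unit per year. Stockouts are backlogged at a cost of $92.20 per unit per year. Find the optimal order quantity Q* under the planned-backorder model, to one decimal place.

Annual demand D = 1,040 × 50 = 52,000.
With planned backorders, Q* = √(2DS/H) · √((H+B)/B).
√(2DS/H) = √(2 × 52,000 × 114 / 17.6) = 820.754.
√((H+B)/B) = √((17.6+92.2)/92.2) = 1.0913.
Q* ≈ 895.671.

Q* ≈ 895.7 widgets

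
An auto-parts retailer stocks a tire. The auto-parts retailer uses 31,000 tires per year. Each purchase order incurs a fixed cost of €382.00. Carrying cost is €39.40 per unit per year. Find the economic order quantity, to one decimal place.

EOQ = √(2DS / H) = √(2 × 31,000 × 382 / 39.4).
= √(23,684,000 / 39.4) = √601,116.7513 ≈ 775.317.

Q* ≈ 775.3 tires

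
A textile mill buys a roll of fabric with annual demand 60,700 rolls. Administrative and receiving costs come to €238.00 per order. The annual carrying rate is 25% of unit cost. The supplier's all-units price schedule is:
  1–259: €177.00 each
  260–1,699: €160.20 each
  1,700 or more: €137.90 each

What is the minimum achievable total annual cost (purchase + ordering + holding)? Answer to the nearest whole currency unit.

TC* ≈ €8,408,332

Holding cost per unit per year at price C is H = 0.25·C.
For each price level, check whether its EOQ is feasible; otherwise the best quantity at that price is the breakpoint.
Tier 1 (€177.00): EOQ = 808.1 exceeds tier's upper bound 259, so this tier is dominated.
EOQ at €160.20 = 849.4 (feasible in tier 2): TC = 60,700×€160.20 + (60,700/849.4)×238 + (849.4/2)×0.25×€160.20 = €9,758,157.24.
EOQ at €137.90 = 915.5 < 1700, so use break Q=1700: TC = 60,700×€137.90 + (60,700/1700.0)×238 + (1700.0/2)×0.25×€137.90 = €8,408,331.75.
Lowest total cost among the candidates is at Q = 1700.0.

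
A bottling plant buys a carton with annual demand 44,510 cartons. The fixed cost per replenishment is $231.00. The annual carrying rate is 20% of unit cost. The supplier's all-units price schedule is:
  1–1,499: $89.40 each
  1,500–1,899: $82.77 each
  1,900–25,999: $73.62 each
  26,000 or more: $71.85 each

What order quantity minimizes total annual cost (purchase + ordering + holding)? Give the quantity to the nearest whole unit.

Holding cost per unit per year at price C is H = 0.20·C.
Evaluate total cost at each tier's feasible EOQ or, if the EOQ is below the tier, at the tier's minimum quantity.
EOQ at $89.40 = 1072.4 (feasible in tier 1): TC = 44,510×$89.40 + (44,510/1072.4)×231 + (1072.4/2)×0.20×$89.40 = $3,998,368.92.
EOQ at $82.77 = 1114.5 < 1500, so use break Q=1500: TC = 44,510×$82.77 + (44,510/1500.0)×231 + (1500.0/2)×0.20×$82.77 = $3,703,362.74.
EOQ at $73.62 = 1181.8 < 1900, so use break Q=1900: TC = 44,510×$73.62 + (44,510/1900.0)×231 + (1900.0/2)×0.20×$73.62 = $3,296,225.48.
EOQ at $71.85 = 1196.2 < 26000, so use break Q=26000: TC = 44,510×$71.85 + (44,510/26000.0)×231 + (26000.0/2)×0.20×$71.85 = $3,385,248.95.
Lowest total cost is $3,296,225.48 at Q = 1900.0.

Q* ≈ 1,900 cartons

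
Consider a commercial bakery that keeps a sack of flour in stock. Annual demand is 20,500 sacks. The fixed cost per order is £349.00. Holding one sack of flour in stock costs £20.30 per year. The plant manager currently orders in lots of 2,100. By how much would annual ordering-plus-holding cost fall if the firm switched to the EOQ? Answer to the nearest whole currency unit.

Extra cost ≈ £7,679 per year

EOQ = √(2DS/H) = √(2 × 20,500 × 349 / 20.3) ≈ 839.57.
Cost at Q* = (D/Q*)S + (Q*/2)H = √(2DSH) ≈ £17,043.26.
Cost at Q = 2,100: (20,500/2,100)×349 + (2,100/2)×20.3 = £3,406.90 + £21,315.00 = £24,721.90.
Excess = £24,721.90 − £17,043.26 = £7,678.65.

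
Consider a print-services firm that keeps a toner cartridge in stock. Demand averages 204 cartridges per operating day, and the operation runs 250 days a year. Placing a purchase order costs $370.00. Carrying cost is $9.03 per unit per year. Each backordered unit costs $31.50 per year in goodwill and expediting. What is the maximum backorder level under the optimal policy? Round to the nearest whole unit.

Annual demand D = 204 × 250 = 51,000.
With planned backorders, Q* = √(2DS/H) · √((H+B)/B).
√(2DS/H) = √(2 × 51,000 × 370 / 9.03) = 2044.359.
√((H+B)/B) = √((9.03+31.5)/31.5) = 1.1343.
Q* ≈ 2318.943.
S* = Q* · H/(H+B) = 2318.943 × 9.03/40.53 ≈ 516.656.

S* ≈ 517 cartridges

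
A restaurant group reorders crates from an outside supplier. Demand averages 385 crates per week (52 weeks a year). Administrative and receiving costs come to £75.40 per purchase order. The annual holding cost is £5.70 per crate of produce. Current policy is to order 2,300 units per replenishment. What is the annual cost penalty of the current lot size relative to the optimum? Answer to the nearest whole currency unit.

Extra cost ≈ £3,063 per year

Annual demand D = 385 × 52 = 20,020.
EOQ = √(2DS/H) = √(2 × 20,020 × 75.4 / 5.7) ≈ 727.77.
Cost at Q* = (D/Q*)S + (Q*/2)H = √(2DSH) ≈ £4,148.30.
Cost at Q = 2,300: (20,020/2,300)×75.4 + (2,300/2)×5.7 = £656.31 + £6,555.00 = £7,211.31.
Excess = £7,211.31 − £4,148.30 = £3,063.01.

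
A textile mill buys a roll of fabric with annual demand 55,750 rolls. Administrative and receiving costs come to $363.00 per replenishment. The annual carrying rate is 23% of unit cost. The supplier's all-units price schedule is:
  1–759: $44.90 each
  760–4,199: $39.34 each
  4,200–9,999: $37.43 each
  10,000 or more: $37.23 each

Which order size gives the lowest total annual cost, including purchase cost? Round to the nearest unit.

Q* ≈ 4,200 rolls

Holding cost per unit per year at price C is H = 0.23·C.
For each price level, check whether its EOQ is feasible; otherwise the best quantity at that price is the breakpoint.
Tier 1 ($44.90): EOQ = 1979.7 exceeds tier's upper bound 759, so this tier is dominated.
EOQ at $39.34 = 2115.0 (feasible in tier 2): TC = 55,750×$39.34 + (55,750/2115.0)×363 + (2115.0/2)×0.23×$39.34 = $2,212,341.91.
EOQ at $37.43 = 2168.3 < 4200, so use break Q=4200: TC = 55,750×$37.43 + (55,750/4200.0)×363 + (4200.0/2)×0.23×$37.43 = $2,109,619.58.
EOQ at $37.23 = 2174.1 < 10000, so use break Q=10000: TC = 55,750×$37.23 + (55,750/10000.0)×363 + (10000.0/2)×0.23×$37.23 = $2,120,410.72.
Lowest total cost is $2,109,619.58 at Q = 4200.0.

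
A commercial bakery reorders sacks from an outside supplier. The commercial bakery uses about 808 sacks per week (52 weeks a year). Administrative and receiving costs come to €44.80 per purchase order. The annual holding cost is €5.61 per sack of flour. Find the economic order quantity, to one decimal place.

Annual demand D = 808 × 52 = 42,016.
EOQ = √(2DS / H) = √(2 × 42,016 × 44.8 / 5.61).
= √(3,764,633.6 / 5.61) = √671,057.6827 ≈ 819.181.

Q* ≈ 819.2 sacks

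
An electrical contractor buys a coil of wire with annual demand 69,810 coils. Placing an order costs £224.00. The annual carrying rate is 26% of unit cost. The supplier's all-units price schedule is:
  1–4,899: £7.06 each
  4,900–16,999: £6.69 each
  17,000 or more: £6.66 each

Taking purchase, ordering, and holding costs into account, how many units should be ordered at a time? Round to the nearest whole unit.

Holding cost per unit per year at price C is H = 0.26·C.
Evaluate total cost at each tier's feasible EOQ or, if the EOQ is below the tier, at the tier's minimum quantity.
EOQ at £7.06 = 4127.7 (feasible in tier 1): TC = 69,810×£7.06 + (69,810/4127.7)×224 + (4127.7/2)×0.26×£7.06 = £500,435.42.
EOQ at £6.69 = 4240.3 < 4900, so use break Q=4900: TC = 69,810×£6.69 + (69,810/4900.0)×224 + (4900.0/2)×0.26×£6.69 = £474,481.74.
EOQ at £6.66 = 4249.9 < 17000, so use break Q=17000: TC = 69,810×£6.66 + (69,810/17000.0)×224 + (17000.0/2)×0.26×£6.66 = £480,573.05.
Lowest total cost is £474,481.74 at Q = 4900.0.

Q* ≈ 4,900 coils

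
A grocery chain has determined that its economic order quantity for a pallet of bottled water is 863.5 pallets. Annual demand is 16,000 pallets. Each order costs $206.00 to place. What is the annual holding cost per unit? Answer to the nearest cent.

The basic EOQ model gives Q* = √(2DS/H); rearrange for the unknown.
From Q* = √(2DS/H): H = 2DS / Q*² = 2 × 16,000 × 206 / 863.5² = 8.8408.

H ≈ $8.84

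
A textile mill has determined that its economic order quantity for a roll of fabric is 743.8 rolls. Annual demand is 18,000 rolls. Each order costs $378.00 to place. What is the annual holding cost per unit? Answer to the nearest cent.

H ≈ $24.60

The basic EOQ model gives Q* = √(2DS/H); rearrange for the unknown.
From Q* = √(2DS/H): H = 2DS / Q*² = 2 × 18,000 × 378 / 743.8² = 24.5970.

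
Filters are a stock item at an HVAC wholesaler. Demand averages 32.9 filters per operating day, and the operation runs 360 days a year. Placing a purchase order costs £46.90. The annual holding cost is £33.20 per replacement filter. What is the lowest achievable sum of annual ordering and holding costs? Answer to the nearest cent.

Annual demand D = 32.9 × 360 = 11,844.
Q* = √(2DS/H) = √(2 × 11,844 × 46.9 / 33.2) ≈ 182.93.
At the optimum the two cost components are equal, so total cost = 2·(Q*/2)H = Q*·H.
Minimum total = √(2DSH) = √(2 × 11,844 × 46.9 × 33.2) ≈ 6073.229.

TC* ≈ £6,073.23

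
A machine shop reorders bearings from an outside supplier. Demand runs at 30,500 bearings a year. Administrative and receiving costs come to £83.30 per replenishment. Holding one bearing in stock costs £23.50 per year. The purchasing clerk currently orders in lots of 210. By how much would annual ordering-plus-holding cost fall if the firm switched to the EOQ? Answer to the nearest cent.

EOQ = √(2DS/H) = √(2 × 30,500 × 83.3 / 23.5) ≈ 465.00.
Cost at Q* = (D/Q*)S + (Q*/2)H = √(2DSH) ≈ £10,927.51.
Cost at Q = 210: (30,500/210)×83.3 + (210/2)×23.5 = £12,098.33 + £2,467.50 = £14,565.83.
Excess = £14,565.83 − £10,927.51 = £3,638.32.

Extra cost ≈ £3,638.32 per year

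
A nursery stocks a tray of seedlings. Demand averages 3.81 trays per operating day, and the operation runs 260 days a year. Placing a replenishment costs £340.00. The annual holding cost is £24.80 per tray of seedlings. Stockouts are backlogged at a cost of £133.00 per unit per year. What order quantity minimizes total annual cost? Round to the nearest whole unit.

Annual demand D = 3.81 × 260 = 990.6.
With planned backorders, Q* = √(2DS/H) · √((H+B)/B).
√(2DS/H) = √(2 × 990.6 × 340 / 24.8) = 164.808.
√((H+B)/B) = √((24.8+133)/133) = 1.0893.
Q* ≈ 179.517.

Q* ≈ 180 trays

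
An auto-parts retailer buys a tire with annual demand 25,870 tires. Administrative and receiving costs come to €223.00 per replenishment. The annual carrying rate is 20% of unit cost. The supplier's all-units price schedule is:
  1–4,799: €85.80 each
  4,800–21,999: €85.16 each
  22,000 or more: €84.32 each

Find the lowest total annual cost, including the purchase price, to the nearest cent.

Holding cost per unit per year at price C is H = 0.20·C.
Candidates are each tier's EOQ (if it falls in that tier) and each price-break quantity.
EOQ at €85.80 = 820.0 (feasible in tier 1): TC = 25,870×€85.80 + (25,870/820.0)×223 + (820.0/2)×0.20×€85.80 = €2,233,716.98.
EOQ at €85.16 = 823.1 < 4800, so use break Q=4800: TC = 25,870×€85.16 + (25,870/4800.0)×223 + (4800.0/2)×0.20×€85.16 = €2,245,167.88.
EOQ at €84.32 = 827.2 < 22000, so use break Q=22000: TC = 25,870×€84.32 + (25,870/22000.0)×223 + (22000.0/2)×0.20×€84.32 = €2,367,124.63.
Lowest total cost among the candidates is at Q = 820.0.

TC* ≈ €2,233,716.98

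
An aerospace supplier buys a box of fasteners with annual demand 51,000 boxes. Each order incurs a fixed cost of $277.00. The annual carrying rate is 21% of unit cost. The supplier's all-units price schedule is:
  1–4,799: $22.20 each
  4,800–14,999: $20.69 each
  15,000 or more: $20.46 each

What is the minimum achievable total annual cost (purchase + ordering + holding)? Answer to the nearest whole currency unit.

TC* ≈ $1,068,561

Holding cost per unit per year at price C is H = 0.21·C.
For each price level, check whether its EOQ is feasible; otherwise the best quantity at that price is the breakpoint.
EOQ at $22.20 = 2461.8 (feasible in tier 1): TC = 51,000×$22.20 + (51,000/2461.8)×277 + (2461.8/2)×0.21×$22.20 = $1,143,676.94.
EOQ at $20.69 = 2550.1 < 4800, so use break Q=4800: TC = 51,000×$20.69 + (51,000/4800.0)×277 + (4800.0/2)×0.21×$20.69 = $1,068,560.89.
EOQ at $20.46 = 2564.4 < 15000, so use break Q=15000: TC = 51,000×$20.46 + (51,000/15000.0)×277 + (15000.0/2)×0.21×$20.46 = $1,076,626.30.
Lowest total cost among the candidates is at Q = 4800.0.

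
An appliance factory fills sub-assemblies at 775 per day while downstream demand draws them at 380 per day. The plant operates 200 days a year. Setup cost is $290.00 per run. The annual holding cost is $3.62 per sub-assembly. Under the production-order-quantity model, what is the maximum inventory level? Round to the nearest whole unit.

I_max ≈ 2,491 sub-assemblies

Annual demand D = 380 × 200 = 76,000.
Production build-up factor (1 − d/p) = 1 − 380/775 = 0.5097.
Q* = √(2DS / (H(1 − d/p))) = √(2 × 76,000 × 290 / (3.62 × 0.5097)).
= √(44,080,000 / 1.845) ≈ 4887.861.
Maximum inventory = Q*(1 − d/p) = 4887.861 × 0.5097 ≈ 2491.232.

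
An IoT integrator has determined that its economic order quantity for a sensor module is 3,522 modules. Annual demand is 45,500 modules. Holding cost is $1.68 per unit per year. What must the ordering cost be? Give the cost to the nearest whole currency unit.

S ≈ $229

The basic EOQ model gives Q* = √(2DS/H); rearrange for the unknown.
From Q* = √(2DS/H): S = Q*²H / (2D) = 3,522² × 1.68 / (2 × 45,500) = 229.0059.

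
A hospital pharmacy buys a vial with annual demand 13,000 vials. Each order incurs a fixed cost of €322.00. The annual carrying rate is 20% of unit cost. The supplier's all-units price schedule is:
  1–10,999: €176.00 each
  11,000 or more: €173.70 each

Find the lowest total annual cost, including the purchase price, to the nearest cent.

Holding cost per unit per year at price C is H = 0.20·C.
Evaluate total cost at each tier's feasible EOQ or, if the EOQ is below the tier, at the tier's minimum quantity.
EOQ at €176.00 = 487.7 (feasible in tier 1): TC = 13,000×€176.00 + (13,000/487.7)×322 + (487.7/2)×0.20×€176.00 = €2,305,166.67.
EOQ at €173.70 = 490.9 < 11000, so use break Q=11000: TC = 13,000×€173.70 + (13,000/11000.0)×322 + (11000.0/2)×0.20×€173.70 = €2,449,550.55.
Lowest total cost among the candidates is at Q = 487.7.

TC* ≈ €2,305,166.67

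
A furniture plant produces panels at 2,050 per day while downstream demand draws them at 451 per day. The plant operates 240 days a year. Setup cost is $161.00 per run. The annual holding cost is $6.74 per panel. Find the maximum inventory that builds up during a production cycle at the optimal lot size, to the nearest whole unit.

I_max ≈ 2,008 panels

Annual demand D = 451 × 240 = 108,240.
Production build-up factor (1 − d/p) = 1 − 451/2,050 = 0.7800.
Q* = √(2DS / (H(1 − d/p))) = √(2 × 108,240 × 161 / (6.74 × 0.7800)).
= √(34,853,280 / 5.2572) ≈ 2574.806.
Maximum inventory = Q*(1 − d/p) = 2574.806 × 0.7800 ≈ 2008.349.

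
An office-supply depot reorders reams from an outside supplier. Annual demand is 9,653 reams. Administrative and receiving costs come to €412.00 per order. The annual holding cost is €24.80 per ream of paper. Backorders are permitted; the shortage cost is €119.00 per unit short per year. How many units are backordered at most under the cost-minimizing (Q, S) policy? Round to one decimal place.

S* ≈ 107.4 reams

With planned backorders, Q* = √(2DS/H) · √((H+B)/B).
√(2DS/H) = √(2 × 9,653 × 412 / 24.8) = 566.329.
√((H+B)/B) = √((24.8+119)/119) = 1.0993.
Q* ≈ 622.551.
S* = Q* · H/(H+B) = 622.551 × 24.8/143.8 ≈ 107.366.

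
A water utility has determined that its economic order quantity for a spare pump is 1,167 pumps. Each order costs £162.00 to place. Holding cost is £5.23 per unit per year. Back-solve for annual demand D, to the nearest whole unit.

The basic EOQ model gives Q* = √(2DS/H); rearrange for the unknown.
From Q* = √(2DS/H): D = Q*²H / (2S) = 1,167² × 5.23 / (2 × 162) = 21983.579.

D ≈ 21,984 pumps per year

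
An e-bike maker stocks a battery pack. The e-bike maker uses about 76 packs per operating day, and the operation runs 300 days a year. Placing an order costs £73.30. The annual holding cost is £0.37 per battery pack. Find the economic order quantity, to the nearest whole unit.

Q* ≈ 3,006 packs

Annual demand D = 76 × 300 = 22,800.
EOQ = √(2DS / H) = √(2 × 22,800 × 73.3 / 0.37).
= √(3,342,480 / 0.37) = √9,033,729.7297 ≈ 3005.616.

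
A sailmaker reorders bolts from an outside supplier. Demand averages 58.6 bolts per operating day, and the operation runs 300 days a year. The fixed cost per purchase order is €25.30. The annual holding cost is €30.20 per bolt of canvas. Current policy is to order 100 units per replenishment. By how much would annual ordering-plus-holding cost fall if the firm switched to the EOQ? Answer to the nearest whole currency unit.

Extra cost ≈ €775 per year

Annual demand D = 58.6 × 300 = 17,580.
EOQ = √(2DS/H) = √(2 × 17,580 × 25.3 / 30.2) ≈ 171.63.
Cost at Q* = (D/Q*)S + (Q*/2)H = √(2DSH) ≈ €5,183.08.
Cost at Q = 100: (17,580/100)×25.3 + (100/2)×30.2 = €4,447.74 + €1,510.00 = €5,957.74.
Excess = €5,957.74 − €5,183.08 = €774.66.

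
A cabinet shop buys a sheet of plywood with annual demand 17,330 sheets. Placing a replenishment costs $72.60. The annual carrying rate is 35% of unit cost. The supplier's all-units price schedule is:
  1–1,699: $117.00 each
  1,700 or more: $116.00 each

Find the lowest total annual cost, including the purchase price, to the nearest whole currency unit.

TC* ≈ $2,037,761

Holding cost per unit per year at price C is H = 0.35·C.
Candidates are each tier's EOQ (if it falls in that tier) and each price-break quantity.
EOQ at $117.00 = 247.9 (feasible in tier 1): TC = 17,330×$117.00 + (17,330/247.9)×72.6 + (247.9/2)×0.35×$117.00 = $2,037,761.02.
EOQ at $116.00 = 249.0 < 1700, so use break Q=1700: TC = 17,330×$116.00 + (17,330/1700.0)×72.6 + (1700.0/2)×0.35×$116.00 = $2,045,530.09.
Lowest total cost among the candidates is at Q = 247.9.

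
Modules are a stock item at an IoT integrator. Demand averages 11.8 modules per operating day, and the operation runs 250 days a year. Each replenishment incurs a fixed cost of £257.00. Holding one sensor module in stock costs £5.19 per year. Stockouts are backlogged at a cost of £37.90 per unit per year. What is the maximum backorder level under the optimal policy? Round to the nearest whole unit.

Annual demand D = 11.8 × 250 = 2,950.
With planned backorders, Q* = √(2DS/H) · √((H+B)/B).
√(2DS/H) = √(2 × 2,950 × 257 / 5.19) = 540.516.
√((H+B)/B) = √((5.19+37.9)/37.9) = 1.0663.
Q* ≈ 576.338.
S* = Q* · H/(H+B) = 576.338 × 5.19/43.09 ≈ 69.417.

S* ≈ 69 modules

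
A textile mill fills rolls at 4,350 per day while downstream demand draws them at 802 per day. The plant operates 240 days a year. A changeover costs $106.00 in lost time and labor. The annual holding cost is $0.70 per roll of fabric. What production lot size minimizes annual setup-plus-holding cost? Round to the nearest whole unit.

Annual demand D = 802 × 240 = 192,480.
Production build-up factor (1 − d/p) = 1 − 802/4,350 = 0.8156.
Q* = √(2DS / (H(1 − d/p))) = √(2 × 192,480 × 106 / (0.7 × 0.8156)).
= √(40,805,760 / 0.5709) ≈ 8454.045.

Q* ≈ 8,454 rolls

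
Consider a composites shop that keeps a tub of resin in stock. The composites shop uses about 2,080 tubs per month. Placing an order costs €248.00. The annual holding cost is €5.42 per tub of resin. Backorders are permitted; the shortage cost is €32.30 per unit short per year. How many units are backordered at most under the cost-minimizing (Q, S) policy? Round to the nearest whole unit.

Annual demand D = 2,080 × 12 = 24,960.
With planned backorders, Q* = √(2DS/H) · √((H+B)/B).
√(2DS/H) = √(2 × 24,960 × 248 / 5.42) = 1511.345.
√((H+B)/B) = √((5.42+32.3)/32.3) = 1.0806.
Q* ≈ 1633.233.
S* = Q* · H/(H+B) = 1633.233 × 5.42/37.72 ≈ 234.680.

S* ≈ 235 tubs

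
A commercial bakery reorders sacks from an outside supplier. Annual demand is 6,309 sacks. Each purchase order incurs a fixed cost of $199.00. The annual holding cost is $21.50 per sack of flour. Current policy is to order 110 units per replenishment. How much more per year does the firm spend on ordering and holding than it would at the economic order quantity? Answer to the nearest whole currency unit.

EOQ = √(2DS/H) = √(2 × 6,309 × 199 / 21.5) ≈ 341.75.
Cost at Q* = (D/Q*)S + (Q*/2)H = √(2DSH) ≈ $7,347.52.
Cost at Q = 110: (6,309/110)×199 + (110/2)×21.5 = $11,413.55 + $1,182.50 = $12,596.05.
Excess = $12,596.05 − $7,347.52 = $5,248.53.

Extra cost ≈ $5,249 per year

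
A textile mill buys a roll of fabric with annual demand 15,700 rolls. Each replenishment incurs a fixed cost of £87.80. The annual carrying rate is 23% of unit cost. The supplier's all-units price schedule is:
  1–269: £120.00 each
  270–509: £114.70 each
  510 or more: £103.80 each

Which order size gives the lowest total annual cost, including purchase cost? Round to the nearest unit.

Holding cost per unit per year at price C is H = 0.23·C.
Evaluate total cost at each tier's feasible EOQ or, if the EOQ is below the tier, at the tier's minimum quantity.
Tier 1 (£120.00): EOQ = 316.1 exceeds tier's upper bound 269, so this tier is dominated.
EOQ at £114.70 = 323.3 (feasible in tier 2): TC = 15,700×£114.70 + (15,700/323.3)×87.8 + (323.3/2)×0.23×£114.70 = £1,809,318.21.
EOQ at £103.80 = 339.8 < 510, so use break Q=510: TC = 15,700×£103.80 + (15,700/510.0)×87.8 + (510.0/2)×0.23×£103.80 = £1,638,450.73.
Lowest total cost is £1,638,450.73 at Q = 510.0.

Q* ≈ 510 rolls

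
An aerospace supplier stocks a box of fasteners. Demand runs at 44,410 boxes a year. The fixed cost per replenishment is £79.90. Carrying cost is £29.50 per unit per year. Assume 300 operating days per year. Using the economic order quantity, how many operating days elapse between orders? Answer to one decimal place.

Q* = √(2DS/H) = √(2 × 44,410 × 79.9 / 29.5) ≈ 490.48.
Cycle time = Q*/D × 300 = 490.48 / 44,410 × 300 ≈ 3.313 days.

T ≈ 3.3 days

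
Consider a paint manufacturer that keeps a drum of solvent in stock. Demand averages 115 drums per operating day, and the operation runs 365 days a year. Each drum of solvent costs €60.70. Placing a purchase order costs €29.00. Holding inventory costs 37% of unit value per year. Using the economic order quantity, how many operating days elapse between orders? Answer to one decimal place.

T ≈ 2.9 days

Annual demand D = 115 × 365 = 41,975.
Holding cost H = 0.37 × €60.70 = €22.4590 per unit per year.
Q* = √(2DS/H) = √(2 × 41,975 × 29 / 22.459) ≈ 329.24.
Cycle time = Q*/D × 365 = 329.24 / 41,975 × 365 ≈ 2.863 days.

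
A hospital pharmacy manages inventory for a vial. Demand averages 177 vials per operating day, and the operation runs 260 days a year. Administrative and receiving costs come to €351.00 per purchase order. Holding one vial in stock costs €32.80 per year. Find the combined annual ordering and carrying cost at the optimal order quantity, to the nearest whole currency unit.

TC* ≈ €32,552

Annual demand D = 177 × 260 = 46,020.
The optimal lot size = √(2DS/H) = √(2 × 46,020 × 351 / 32.8) ≈ 992.44.
At the optimum the two cost components are equal, so total cost = 2·(Q*/2)H = Q*·H.
Minimum total = √(2DSH) = √(2 × 46,020 × 351 × 32.8) ≈ 32552.083.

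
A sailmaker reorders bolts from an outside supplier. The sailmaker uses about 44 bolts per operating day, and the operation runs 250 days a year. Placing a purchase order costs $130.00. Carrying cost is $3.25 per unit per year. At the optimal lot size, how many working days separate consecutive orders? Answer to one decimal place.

Annual demand D = 44 × 250 = 11,000.
Q* = √(2DS/H) = √(2 × 11,000 × 130 / 3.25) ≈ 938.08.
Cycle time = Q*/D × 250 = 938.08 / 11,000 × 250 ≈ 21.320 days.

T ≈ 21.3 days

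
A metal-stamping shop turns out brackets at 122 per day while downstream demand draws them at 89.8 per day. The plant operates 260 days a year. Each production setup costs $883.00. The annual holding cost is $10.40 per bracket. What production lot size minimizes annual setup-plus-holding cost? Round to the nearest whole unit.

Annual demand D = 89.8 × 260 = 23,348.
Production build-up factor (1 − d/p) = 1 − 89.8/122 = 0.2639.
Q* = √(2DS / (H(1 − d/p))) = √(2 × 23,348 × 883 / (10.4 × 0.2639)).
= √(41,232,568 / 2.7449) ≈ 3875.748.

Q* ≈ 3,876 brackets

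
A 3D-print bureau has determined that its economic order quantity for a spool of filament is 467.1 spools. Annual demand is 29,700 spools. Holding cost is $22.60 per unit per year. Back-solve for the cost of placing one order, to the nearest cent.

S ≈ $83.01

The basic EOQ model gives Q* = √(2DS/H); rearrange for the unknown.
From Q* = √(2DS/H): S = Q*²H / (2D) = 467.1² × 22.6 / (2 × 29,700) = 83.0122.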